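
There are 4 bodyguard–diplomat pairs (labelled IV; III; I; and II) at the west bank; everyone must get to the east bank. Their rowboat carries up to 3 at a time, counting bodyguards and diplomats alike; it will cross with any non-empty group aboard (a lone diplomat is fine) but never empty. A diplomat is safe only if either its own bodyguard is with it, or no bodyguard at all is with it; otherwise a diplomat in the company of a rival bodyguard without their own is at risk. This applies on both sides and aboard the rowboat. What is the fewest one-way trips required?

9

Counting alone: each trip to the east bank takes at most 3 across and each return brings at least 1 back, so after t trips out (and t−1 returns) at most 3t − (t−1) of the 8 are across; that first reaches 8 at t = 4, so at least 7 crossings are needed.
The safety rule pushes this higher. Following every safe sequence of crossings, the most of the 8 that can be at the east bank as the rowboat arrives there on crossing 7 is 7 — never all 8.
So no plan with fewer than 9 crossings exists, and this one achieves 9:
1. bodyguard IV and diplomat IV cross → the east bank.
2. bodyguard IV crosses ← the west bank.
3. bodyguard III, bodyguard IV, and diplomat III cross → the east bank.
4. bodyguard IV and diplomat IV cross ← the west bank.
5. bodyguard I, bodyguard II, and bodyguard IV cross → the east bank.
6. diplomat III crosses ← the west bank.
7. diplomat III and diplomat IV cross → the east bank.
8. diplomat IV crosses ← the west bank.
9. diplomat I, diplomat II, and diplomat IV cross → the east bank.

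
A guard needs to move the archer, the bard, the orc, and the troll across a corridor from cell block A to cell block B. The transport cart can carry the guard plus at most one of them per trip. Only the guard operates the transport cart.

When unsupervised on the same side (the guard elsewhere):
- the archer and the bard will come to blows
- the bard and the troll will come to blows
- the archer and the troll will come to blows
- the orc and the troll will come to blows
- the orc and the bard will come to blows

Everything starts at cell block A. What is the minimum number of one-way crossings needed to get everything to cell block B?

impossible

Whatever the first load, the items left behind include a forbidden pair without the guard. No opening move is safe, so no plan exists.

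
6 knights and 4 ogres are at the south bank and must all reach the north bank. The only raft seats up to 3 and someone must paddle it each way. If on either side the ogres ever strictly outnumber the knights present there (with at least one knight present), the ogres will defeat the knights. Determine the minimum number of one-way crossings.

Counting alone: each trip to the north bank takes at most 3 across and each return brings at least 1 back, so after t trips out (and t−1 returns) at most 3t − (t−1) of the 10 are across; that first reaches 10 at t = 5, so at least 9 crossings are needed.
The plan below uses exactly 9 crossings, so it is optimal:
1. 2 ogres → the north bank.  (the south bank: 6K 2O; the north bank: 0K 2O)
2. 1 ogre ← the south bank.  (the south bank: 6K 3O; the north bank: 0K 1O)
3. 3 ogres → the north bank.  (the south bank: 6K 0O; the north bank: 0K 4O)
4. 1 ogre ← the south bank.  (the south bank: 6K 1O; the north bank: 0K 3O)
5. 3 knights → the north bank.  (the south bank: 3K 1O; the north bank: 3K 3O)
6. 1 ogre ← the south bank.  (the south bank: 3K 2O; the north bank: 3K 2O)
7. 1 knight and 2 ogres → the north bank.  (the south bank: 2K 0O; the north bank: 4K 4O)
8. 1 ogre ← the south bank.  (the south bank: 2K 1O; the north bank: 4K 3O)
9. 2 knights and 1 ogre → the north bank.  (the south bank: 0K 0O; the north bank: 6K 4O)

9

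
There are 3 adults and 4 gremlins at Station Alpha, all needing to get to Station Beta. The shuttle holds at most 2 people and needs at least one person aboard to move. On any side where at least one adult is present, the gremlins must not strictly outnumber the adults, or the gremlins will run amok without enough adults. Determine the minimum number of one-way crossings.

impossible

The gremlins already outnumber the adults at Station Alpha before anyone moves, so the starting position itself is disallowed.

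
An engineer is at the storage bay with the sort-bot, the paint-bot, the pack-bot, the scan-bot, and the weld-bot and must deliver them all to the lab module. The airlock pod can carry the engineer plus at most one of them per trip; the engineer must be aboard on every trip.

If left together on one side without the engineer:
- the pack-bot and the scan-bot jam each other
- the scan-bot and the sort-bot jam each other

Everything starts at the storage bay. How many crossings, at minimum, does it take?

11

Counting alone: the engineer can take at most 1 across per trip to the lab module, so moving all 5 needs at least 5 loaded trips out, with a return between consecutive ones — at least 9 crossings.
The safety rule pushes this higher. Following every safe sequence of crossings, the most of the 5 that can be at the lab module as the airlock pod arrives there on crossing 9 is 4 — never all 5.
So no plan with fewer than 11 crossings exists, and this one achieves 11:
1. Engineer goes to the lab module with the scan-bot.
2. Engineer goes back to the storage bay alone.
3. Engineer goes to the lab module with the sort-bot.
4. Engineer goes back to the storage bay with the scan-bot.
5. Engineer goes to the lab module with the pack-bot.
6. Engineer goes back to the storage bay alone.
7. Engineer goes to the lab module with the paint-bot.
8. Engineer goes back to the storage bay alone.
9. Engineer goes to the lab module with the weld-bot.
10. Engineer goes back to the storage bay alone.
11. Engineer goes to the lab module with the scan-bot.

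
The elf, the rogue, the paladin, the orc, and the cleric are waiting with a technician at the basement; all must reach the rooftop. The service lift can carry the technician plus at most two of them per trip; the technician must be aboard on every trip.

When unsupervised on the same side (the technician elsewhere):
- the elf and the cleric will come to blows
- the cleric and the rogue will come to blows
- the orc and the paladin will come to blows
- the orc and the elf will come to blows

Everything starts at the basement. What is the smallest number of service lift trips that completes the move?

Counting alone: the technician can take at most 2 across per trip to the rooftop, so moving all 5 needs at least 3 loaded trips out, with a return between consecutive ones — at least 5 crossings.
The safety rule pushes this higher. Following every safe sequence of crossings, the most of the 5 that can be at the rooftop as the service lift arrives there on crossing 5 is 4 — never all 5.
So no plan with fewer than 7 crossings exists, and this one achieves 7:
1. Technician goes to the rooftop with the cleric and the orc.  [the basement: the elf, the paladin, the rogue | the rooftop: the cleric, the orc]
2. Technician goes back to the basement alone.  [the basement: the elf, the paladin, the rogue | the rooftop: the cleric, the orc]
3. Technician goes to the rooftop with the elf.  [the basement: the paladin, the rogue | the rooftop: the cleric, the elf, the orc]
4. Technician goes back to the basement with the cleric and the orc.  [the basement: the cleric, the orc, the paladin, the rogue | the rooftop: the elf]
5. Technician goes to the rooftop with the paladin and the rogue.  [the basement: the cleric, the orc | the rooftop: the elf, the paladin, the rogue]
6. Technician goes back to the basement alone.  [the basement: the cleric, the orc | the rooftop: the elf, the paladin, the rogue]
7. Technician goes to the rooftop with the cleric and the orc.  [the basement: — | the rooftop: the cleric, the elf, the orc, the paladin, the rogue]

7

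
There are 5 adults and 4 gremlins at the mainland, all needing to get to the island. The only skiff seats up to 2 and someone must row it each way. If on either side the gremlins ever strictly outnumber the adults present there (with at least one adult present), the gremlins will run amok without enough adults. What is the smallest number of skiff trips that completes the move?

15

Counting alone: each trip to the island takes at most 2 across and each return brings at least 1 back, so after t trips out (and t−1 returns) at most 2t − (t−1) of the 9 are across; that first reaches 9 at t = 8, so at least 15 crossings are needed.
The plan below uses exactly 15 crossings, so it is optimal:
1. 2 gremlins → the island.  (the mainland: 5A 2G; the island: 0A 2G)
2. 1 gremlin ← the mainland.  (the mainland: 5A 3G; the island: 0A 1G)
3. 2 gremlins → the island.  (the mainland: 5A 1G; the island: 0A 3G)
4. 1 gremlin ← the mainland.  (the mainland: 5A 2G; the island: 0A 2G)
5. 2 adults → the island.  (the mainland: 3A 2G; the island: 2A 2G)
6. 1 gremlin ← the mainland.  (the mainland: 3A 3G; the island: 2A 1G)
7. 1 adult and 1 gremlin → the island.  (the mainland: 2A 2G; the island: 3A 2G)
8. 1 adult ← the mainland.  (the mainland: 3A 2G; the island: 2A 2G)
9. 1 adult and 1 gremlin → the island.  (the mainland: 2A 1G; the island: 3A 3G)
10. 1 gremlin ← the mainland.  (the mainland: 2A 2G; the island: 3A 2G)
11. 1 adult and 1 gremlin → the island.  (the mainland: 1A 1G; the island: 4A 3G)
12. 1 adult ← the mainland.  (the mainland: 2A 1G; the island: 3A 3G)
13. 1 adult and 1 gremlin → the island.  (the mainland: 1A 0G; the island: 4A 4G)
14. 1 gremlin ← the mainland.  (the mainland: 1A 1G; the island: 4A 3G)
15. 1 adult and 1 gremlin → the island.  (the mainland: 0A 0G; the island: 5A 4G)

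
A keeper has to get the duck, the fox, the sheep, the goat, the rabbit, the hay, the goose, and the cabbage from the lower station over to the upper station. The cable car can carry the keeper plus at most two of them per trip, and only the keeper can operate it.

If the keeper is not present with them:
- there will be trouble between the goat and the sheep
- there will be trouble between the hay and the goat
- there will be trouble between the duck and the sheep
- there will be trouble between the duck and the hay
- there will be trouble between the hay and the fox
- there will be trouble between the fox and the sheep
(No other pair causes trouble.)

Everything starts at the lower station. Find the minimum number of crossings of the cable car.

9

Counting alone: the keeper can take at most 2 across per trip to the upper station, so moving all 8 needs at least 4 loaded trips out, with a return between consecutive ones — at least 7 crossings.
The safety rule pushes this higher. Following every safe sequence of crossings, the most of the 8 that can be at the upper station as the cable car arrives there on crossing 7 is 7 — never all 8.
So no plan with fewer than 9 crossings exists, and this one achieves 9:
1. Keeper goes to the upper station with the hay and the sheep.
2. Keeper goes back to the lower station alone.
3. Keeper goes to the upper station with the duck and the fox.
4. Keeper goes back to the lower station with the hay and the sheep.
5. Keeper goes to the upper station with the goat and the rabbit.
6. Keeper goes back to the lower station alone.
7. Keeper goes to the upper station with the cabbage and the goose.
8. Keeper goes back to the lower station alone.
9. Keeper goes to the upper station with the hay and the sheep.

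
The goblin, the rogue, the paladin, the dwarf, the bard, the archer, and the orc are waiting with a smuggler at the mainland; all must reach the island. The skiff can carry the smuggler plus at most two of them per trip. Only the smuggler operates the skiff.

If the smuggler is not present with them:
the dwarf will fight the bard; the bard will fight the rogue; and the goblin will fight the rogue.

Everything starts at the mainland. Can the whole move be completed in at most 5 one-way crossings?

No

Counting alone: the smuggler can take at most 2 across per trip to the island, so moving all 7 needs at least 4 loaded trips out, with a return between consecutive ones — at least 7 crossings.
Since 5 < 7, 5 crossings cannot be enough. (The shortest complete plan in fact takes 7:)
1. Smuggler goes to the island with the bard and the goblin.
2. Smuggler goes back to the mainland alone.
3. Smuggler goes to the island with the paladin.
4. Smuggler goes back to the mainland alone.
5. Smuggler goes to the island with the archer and the orc.
6. Smuggler goes back to the mainland alone.
7. Smuggler goes to the island with the dwarf and the rogue.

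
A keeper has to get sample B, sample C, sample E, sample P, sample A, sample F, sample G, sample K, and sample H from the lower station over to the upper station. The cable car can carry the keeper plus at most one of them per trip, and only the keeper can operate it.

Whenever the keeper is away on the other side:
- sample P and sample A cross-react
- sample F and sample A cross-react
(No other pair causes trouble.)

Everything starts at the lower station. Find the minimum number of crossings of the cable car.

19

Counting alone: the keeper can take at most 1 across per trip to the upper station, so moving all 9 needs at least 9 loaded trips out, with a return between consecutive ones — at least 17 crossings.
The safety rule pushes this higher. Following every safe sequence of crossings, the most of the 9 that can be at the upper station as the cable car arrives there on crossing 17 is 8 — never all 9.
So no plan with fewer than 19 crossings exists, and this one achieves 19:
1. Keeper goes to the upper station with sample A.  [the lower station: sample B, sample C, sample E, sample F, sample G, sample H, sample K, sample P | the upper station: sample A]
2. Keeper goes back to the lower station alone.  [the lower station: sample B, sample C, sample E, sample F, sample G, sample H, sample K, sample P | the upper station: sample A]
3. Keeper goes to the upper station with sample B.  [the lower station: sample C, sample E, sample F, sample G, sample H, sample K, sample P | the upper station: sample A, sample B]
4. Keeper goes back to the lower station alone.  [the lower station: sample C, sample E, sample F, sample G, sample H, sample K, sample P | the upper station: sample A, sample B]
5. Keeper goes to the upper station with sample C.  [the lower station: sample E, sample F, sample G, sample H, sample K, sample P | the upper station: sample A, sample B, sample C]
6. Keeper goes back to the lower station alone.  [the lower station: sample E, sample F, sample G, sample H, sample K, sample P | the upper station: sample A, sample B, sample C]
7. Keeper goes to the upper station with sample E.  [the lower station: sample F, sample G, sample H, sample K, sample P | the upper station: sample A, sample B, sample C, sample E]
8. Keeper goes back to the lower station alone.  [the lower station: sample F, sample G, sample H, sample K, sample P | the upper station: sample A, sample B, sample C, sample E]
9. Keeper goes to the upper station with sample P.  [the lower station: sample F, sample G, sample H, sample K | the upper station: sample A, sample B, sample C, sample E, sample P]
10. Keeper goes back to the lower station with sample A.  [the lower station: sample A, sample F, sample G, sample H, sample K | the upper station: sample B, sample C, sample E, sample P]
11. Keeper goes to the upper station with sample F.  [the lower station: sample A, sample G, sample H, sample K | the upper station: sample B, sample C, sample E, sample F, sample P]
12. Keeper goes back to the lower station alone.  [the lower station: sample A, sample G, sample H, sample K | the upper station: sample B, sample C, sample E, sample F, sample P]
13. Keeper goes to the upper station with sample G.  [the lower station: sample A, sample H, sample K | the upper station: sample B, sample C, sample E, sample F, sample G, sample P]
14. Keeper goes back to the lower station alone.  [the lower station: sample A, sample H, sample K | the upper station: sample B, sample C, sample E, sample F, sample G, sample P]
15. Keeper goes to the upper station with sample K.  [the lower station: sample A, sample H | the upper station: sample B, sample C, sample E, sample F, sample G, sample K, sample P]
16. Keeper goes back to the lower station alone.  [the lower station: sample A, sample H | the upper station: sample B, sample C, sample E, sample F, sample G, sample K, sample P]
17. Keeper goes to the upper station with sample H.  [the lower station: sample A | the upper station: sample B, sample C, sample E, sample F, sample G, sample H, sample K, sample P]
18. Keeper goes back to the lower station alone.  [the lower station: sample A | the upper station: sample B, sample C, sample E, sample F, sample G, sample H, sample K, sample P]
19. Keeper goes to the upper station with sample A.  [the lower station: — | the upper station: sample A, sample B, sample C, sample E, sample F, sample G, sample H, sample K, sample P]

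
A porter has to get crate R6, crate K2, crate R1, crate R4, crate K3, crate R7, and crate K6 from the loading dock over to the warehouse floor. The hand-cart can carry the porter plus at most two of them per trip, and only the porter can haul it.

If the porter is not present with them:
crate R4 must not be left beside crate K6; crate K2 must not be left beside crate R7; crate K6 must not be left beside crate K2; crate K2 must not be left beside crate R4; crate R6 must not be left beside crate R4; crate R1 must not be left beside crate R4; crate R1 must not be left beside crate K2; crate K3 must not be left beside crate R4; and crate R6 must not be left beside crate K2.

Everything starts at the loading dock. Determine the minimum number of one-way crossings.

impossible

Following every safe sequence of crossings from the start, the most of the 7 that can be at the warehouse floor as the hand-cart arrives there on crossings 1, 3, 5 is 2, 3, 4 respectively; the best ever achieved is 4 of 7.
From crossing 7 on, no configuration arises that was not already reachable earlier: only 30 distinct safe configurations (who is on which side, and where the hand-cart is) can ever be reached, none of them has everyone across, and every continuation just revisits them. So no valid plan exists.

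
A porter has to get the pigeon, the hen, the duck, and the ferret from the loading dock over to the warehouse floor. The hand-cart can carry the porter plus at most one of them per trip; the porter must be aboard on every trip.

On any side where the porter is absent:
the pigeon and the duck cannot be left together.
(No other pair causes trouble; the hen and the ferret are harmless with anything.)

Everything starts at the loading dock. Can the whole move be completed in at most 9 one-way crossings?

Yes

Yes — this plan uses 7 crossings (≤ 9):
1. Porter goes to the warehouse floor with the pigeon.
2. Porter goes back to the loading dock alone.
3. Porter goes to the warehouse floor with the hen.
4. Porter goes back to the loading dock alone.
5. Porter goes to the warehouse floor with the ferret.
6. Porter goes back to the loading dock alone.
7. Porter goes to the warehouse floor with the duck.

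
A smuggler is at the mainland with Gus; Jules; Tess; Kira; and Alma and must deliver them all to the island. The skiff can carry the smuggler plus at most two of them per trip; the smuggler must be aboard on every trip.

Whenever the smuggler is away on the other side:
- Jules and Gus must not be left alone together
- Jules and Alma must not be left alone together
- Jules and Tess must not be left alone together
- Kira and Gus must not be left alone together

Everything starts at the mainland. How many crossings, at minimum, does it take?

Counting alone: the smuggler can take at most 2 across per trip to the island, so moving all 5 needs at least 3 loaded trips out, with a return between consecutive ones — at least 5 crossings.
The plan below uses exactly 5 crossings, so it is optimal:
1. Smuggler goes to the island with Gus and Jules.  [the mainland: Alma, Kira, Tess | the island: Gus, Jules]
2. Smuggler goes back to the mainland with Jules.  [the mainland: Alma, Jules, Kira, Tess | the island: Gus]
3. Smuggler goes to the island with Alma and Tess.  [the mainland: Jules, Kira | the island: Alma, Gus, Tess]
4. Smuggler goes back to the mainland alone.  [the mainland: Jules, Kira | the island: Alma, Gus, Tess]
5. Smuggler goes to the island with Jules and Kira.  [the mainland: — | the island: Alma, Gus, Jules, Kira, Tess]

5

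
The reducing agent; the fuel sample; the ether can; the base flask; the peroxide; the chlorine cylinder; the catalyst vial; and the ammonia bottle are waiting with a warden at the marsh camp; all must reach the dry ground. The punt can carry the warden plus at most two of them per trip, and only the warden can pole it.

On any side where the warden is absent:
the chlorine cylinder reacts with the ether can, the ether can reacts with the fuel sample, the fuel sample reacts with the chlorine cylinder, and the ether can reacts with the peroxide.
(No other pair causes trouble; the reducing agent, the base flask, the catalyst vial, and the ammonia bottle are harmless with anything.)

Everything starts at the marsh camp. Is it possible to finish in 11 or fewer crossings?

No

Counting alone: the warden can take at most 2 across per trip to the dry ground, so moving all 8 needs at least 4 loaded trips out, with a return between consecutive ones — at least 7 crossings.
The safety rule pushes this higher. Following every safe sequence of crossings, the most of the 8 that can be at the dry ground as the punt arrives there on crossings 7, 9, 11 is 5, 6, 7 respectively — never all 8.
So the move cannot be finished within 11 crossings. (The shortest complete plan takes 13:)
1. Warden goes to the dry ground with the ether can and the fuel sample.  [the marsh camp: the ammonia bottle, the base flask, the catalyst vial, the chlorine cylinder, the peroxide, the reducing agent | the dry ground: the ether can, the fuel sample]
2. Warden goes back to the marsh camp with the fuel sample.  [the marsh camp: the ammonia bottle, the base flask, the catalyst vial, the chlorine cylinder, the fuel sample, the peroxide, the reducing agent | the dry ground: the ether can]
3. Warden goes to the dry ground with the fuel sample and the reducing agent.  [the marsh camp: the ammonia bottle, the base flask, the catalyst vial, the chlorine cylinder, the peroxide | the dry ground: the ether can, the fuel sample, the reducing agent]
4. Warden goes back to the marsh camp with the fuel sample.  [the marsh camp: the ammonia bottle, the base flask, the catalyst vial, the chlorine cylinder, the fuel sample, the peroxide | the dry ground: the ether can, the reducing agent]
5. Warden goes to the dry ground with the base flask and the fuel sample.  [the marsh camp: the ammonia bottle, the catalyst vial, the chlorine cylinder, the peroxide | the dry ground: the base flask, the ether can, the fuel sample, the reducing agent]
6. Warden goes back to the marsh camp with the fuel sample.  [the marsh camp: the ammonia bottle, the catalyst vial, the chlorine cylinder, the fuel sample, the peroxide | the dry ground: the base flask, the ether can, the reducing agent]
7. Warden goes to the dry ground with the fuel sample and the peroxide.  [the marsh camp: the ammonia bottle, the catalyst vial, the chlorine cylinder | the dry ground: the base flask, the ether can, the fuel sample, the peroxide, the reducing agent]
8. Warden goes back to the marsh camp with the ether can.  [the marsh camp: the ammonia bottle, the catalyst vial, the chlorine cylinder, the ether can | the dry ground: the base flask, the fuel sample, the peroxide, the reducing agent]
9. Warden goes to the dry ground with the catalyst vial and the ether can.  [the marsh camp: the ammonia bottle, the chlorine cylinder | the dry ground: the base flask, the catalyst vial, the ether can, the fuel sample, the peroxide, the reducing agent]
10. Warden goes back to the marsh camp with the ether can.  [the marsh camp: the ammonia bottle, the chlorine cylinder, the ether can | the dry ground: the base flask, the catalyst vial, the fuel sample, the peroxide, the reducing agent]
11. Warden goes to the dry ground with the ammonia bottle and the ether can.  [the marsh camp: the chlorine cylinder | the dry ground: the ammonia bottle, the base flask, the catalyst vial, the ether can, the fuel sample, the peroxide, the reducing agent]
12. Warden goes back to the marsh camp with the ether can.  [the marsh camp: the chlorine cylinder, the ether can | the dry ground: the ammonia bottle, the base flask, the catalyst vial, the fuel sample, the peroxide, the reducing agent]
13. Warden goes to the dry ground with the chlorine cylinder and the ether can.  [the marsh camp: — | the dry ground: the ammonia bottle, the base flask, the catalyst vial, the chlorine cylinder, the ether can, the fuel sample, the peroxide, the reducing agent]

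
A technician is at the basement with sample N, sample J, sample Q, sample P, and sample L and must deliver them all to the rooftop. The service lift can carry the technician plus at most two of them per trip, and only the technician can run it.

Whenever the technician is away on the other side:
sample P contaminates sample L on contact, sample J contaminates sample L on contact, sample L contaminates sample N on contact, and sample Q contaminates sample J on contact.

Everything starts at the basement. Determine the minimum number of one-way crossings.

Counting alone: the technician can take at most 2 across per trip to the rooftop, so moving all 5 needs at least 3 loaded trips out, with a return between consecutive ones — at least 5 crossings.
The plan below uses exactly 5 crossings, so it is optimal:
1. Technician goes to the rooftop with sample J and sample L.  [the basement: sample N, sample P, sample Q | the rooftop: sample J, sample L]
2. Technician goes back to the basement with sample L.  [the basement: sample L, sample N, sample P, sample Q | the rooftop: sample J]
3. Technician goes to the rooftop with sample N and sample P.  [the basement: sample L, sample Q | the rooftop: sample J, sample N, sample P]
4. Technician goes back to the basement alone.  [the basement: sample L, sample Q | the rooftop: sample J, sample N, sample P]
5. Technician goes to the rooftop with sample L and sample Q.  [the basement: — | the rooftop: sample J, sample L, sample N, sample P, sample Q]

5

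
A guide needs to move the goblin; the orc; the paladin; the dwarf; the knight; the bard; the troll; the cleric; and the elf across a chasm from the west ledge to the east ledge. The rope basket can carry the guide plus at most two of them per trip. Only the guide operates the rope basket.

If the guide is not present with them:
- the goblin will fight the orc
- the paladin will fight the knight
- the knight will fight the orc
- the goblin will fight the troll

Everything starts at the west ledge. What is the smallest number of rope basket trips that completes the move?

Counting alone: the guide can take at most 2 across per trip to the east ledge, so moving all 9 needs at least 5 loaded trips out, with a return between consecutive ones — at least 9 crossings.
The safety rule pushes this higher. Following every safe sequence of crossings, the most of the 9 that can be at the east ledge as the rope basket arrives there on crossing 9 is 8 — never all 9.
So no plan with fewer than 11 crossings exists, and this one achieves 11:
1. Guide goes to the east ledge with the goblin and the knight.  [the west ledge: the bard, the cleric, the dwarf, the elf, the orc, the paladin, the troll | the east ledge: the goblin, the knight]
2. Guide goes back to the west ledge alone.  [the west ledge: the bard, the cleric, the dwarf, the elf, the orc, the paladin, the troll | the east ledge: the goblin, the knight]
3. Guide goes to the east ledge with the orc.  [the west ledge: the bard, the cleric, the dwarf, the elf, the paladin, the troll | the east ledge: the goblin, the knight, the orc]
4. Guide goes back to the west ledge with the goblin and the knight.  [the west ledge: the bard, the cleric, the dwarf, the elf, the goblin, the knight, the paladin, the troll | the east ledge: the orc]
5. Guide goes to the east ledge with the paladin and the troll.  [the west ledge: the bard, the cleric, the dwarf, the elf, the goblin, the knight | the east ledge: the orc, the paladin, the troll]
6. Guide goes back to the west ledge alone.  [the west ledge: the bard, the cleric, the dwarf, the elf, the goblin, the knight | the east ledge: the orc, the paladin, the troll]
7. Guide goes to the east ledge with the bard and the dwarf.  [the west ledge: the cleric, the elf, the goblin, the knight | the east ledge: the bard, the dwarf, the orc, the paladin, the troll]
8. Guide goes back to the west ledge alone.  [the west ledge: the cleric, the elf, the goblin, the knight | the east ledge: the bard, the dwarf, the orc, the paladin, the troll]
9. Guide goes to the east ledge with the cleric and the elf.  [the west ledge: the goblin, the knight | the east ledge: the bard, the cleric, the dwarf, the elf, the orc, the paladin, the troll]
10. Guide goes back to the west ledge alone.  [the west ledge: the goblin, the knight | the east ledge: the bard, the cleric, the dwarf, the elf, the orc, the paladin, the troll]
11. Guide goes to the east ledge with the goblin and the knight.  [the west ledge: — | the east ledge: the bard, the cleric, the dwarf, the elf, the goblin, the knight, the orc, the paladin, the troll]

11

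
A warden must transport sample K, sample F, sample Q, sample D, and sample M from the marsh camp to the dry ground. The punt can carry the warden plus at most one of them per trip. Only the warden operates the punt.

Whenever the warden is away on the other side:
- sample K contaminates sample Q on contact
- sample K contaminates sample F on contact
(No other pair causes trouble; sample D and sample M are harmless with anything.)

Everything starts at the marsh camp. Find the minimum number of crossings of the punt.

11

Counting alone: the warden can take at most 1 across per trip to the dry ground, so moving all 5 needs at least 5 loaded trips out, with a return between consecutive ones — at least 9 crossings.
The safety rule pushes this higher. Following every safe sequence of crossings, the most of the 5 that can be at the dry ground as the punt arrives there on crossing 9 is 4 — never all 5.
So no plan with fewer than 11 crossings exists, and this one achieves 11:
1. Warden goes to the dry ground with sample K.
2. Warden goes back to the marsh camp alone.
3. Warden goes to the dry ground with sample F.
4. Warden goes back to the marsh camp with sample K.
5. Warden goes to the dry ground with sample Q.
6. Warden goes back to the marsh camp alone.
7. Warden goes to the dry ground with sample D.
8. Warden goes back to the marsh camp alone.
9. Warden goes to the dry ground with sample M.
10. Warden goes back to the marsh camp alone.
11. Warden goes to the dry ground with sample K.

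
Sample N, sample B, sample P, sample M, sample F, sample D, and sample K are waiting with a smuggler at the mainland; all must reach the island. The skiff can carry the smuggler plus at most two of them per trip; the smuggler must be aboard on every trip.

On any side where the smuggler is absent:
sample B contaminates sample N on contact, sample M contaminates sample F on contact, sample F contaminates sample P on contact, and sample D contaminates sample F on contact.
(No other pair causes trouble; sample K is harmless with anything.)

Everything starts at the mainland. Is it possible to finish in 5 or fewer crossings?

No

Counting alone: the smuggler can take at most 2 across per trip to the island, so moving all 7 needs at least 4 loaded trips out, with a return between consecutive ones — at least 7 crossings.
Since 5 < 7, 5 crossings cannot be enough. (The shortest complete plan in fact takes 7:)
1. Smuggler goes to the island with sample F and sample N.  [the mainland: sample B, sample D, sample K, sample M, sample P | the island: sample F, sample N]
2. Smuggler goes back to the mainland alone.  [the mainland: sample B, sample D, sample K, sample M, sample P | the island: sample F, sample N]
3. Smuggler goes to the island with sample M and sample P.  [the mainland: sample B, sample D, sample K | the island: sample F, sample M, sample N, sample P]
4. Smuggler goes back to the mainland with sample F.  [the mainland: sample B, sample D, sample F, sample K | the island: sample M, sample N, sample P]
5. Smuggler goes to the island with sample D and sample K.  [the mainland: sample B, sample F | the island: sample D, sample K, sample M, sample N, sample P]
6. Smuggler goes back to the mainland alone.  [the mainland: sample B, sample F | the island: sample D, sample K, sample M, sample N, sample P]
7. Smuggler goes to the island with sample B and sample F.  [the mainland: — | the island: sample B, sample D, sample F, sample K, sample M, sample N, sample P]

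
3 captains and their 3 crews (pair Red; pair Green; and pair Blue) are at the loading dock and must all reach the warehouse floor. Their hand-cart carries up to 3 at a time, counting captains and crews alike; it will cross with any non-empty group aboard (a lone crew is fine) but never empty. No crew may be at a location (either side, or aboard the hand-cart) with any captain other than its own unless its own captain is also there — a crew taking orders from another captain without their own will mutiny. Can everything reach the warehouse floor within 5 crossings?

Yes

Yes — this plan uses 5 crossings (≤ 5):
1. captain Red and crew Red cross → the warehouse floor.
2. captain Red crosses ← the loading dock.
3. captain Blue, captain Green, and captain Red cross → the warehouse floor.
4. crew Red crosses ← the loading dock.
5. crew Blue, crew Green, and crew Red cross → the warehouse floor.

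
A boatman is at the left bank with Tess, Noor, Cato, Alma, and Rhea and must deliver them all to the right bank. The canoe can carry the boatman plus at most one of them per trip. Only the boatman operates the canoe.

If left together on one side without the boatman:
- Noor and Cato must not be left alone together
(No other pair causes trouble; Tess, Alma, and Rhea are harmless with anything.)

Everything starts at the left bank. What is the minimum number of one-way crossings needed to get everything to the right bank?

9

Counting alone: the boatman can take at most 1 across per trip to the right bank, so moving all 5 needs at least 5 loaded trips out, with a return between consecutive ones — at least 9 crossings.
The plan below uses exactly 9 crossings, so it is optimal:
1. Boatman goes to the right bank with Noor.  [the left bank: Alma, Cato, Rhea, Tess | the right bank: Noor]
2. Boatman goes back to the left bank alone.  [the left bank: Alma, Cato, Rhea, Tess | the right bank: Noor]
3. Boatman goes to the right bank with Tess.  [the left bank: Alma, Cato, Rhea | the right bank: Noor, Tess]
4. Boatman goes back to the left bank alone.  [the left bank: Alma, Cato, Rhea | the right bank: Noor, Tess]
5. Boatman goes to the right bank with Alma.  [the left bank: Cato, Rhea | the right bank: Alma, Noor, Tess]
6. Boatman goes back to the left bank alone.  [the left bank: Cato, Rhea | the right bank: Alma, Noor, Tess]
7. Boatman goes to the right bank with Rhea.  [the left bank: Cato | the right bank: Alma, Noor, Rhea, Tess]
8. Boatman goes back to the left bank alone.  [the left bank: Cato | the right bank: Alma, Noor, Rhea, Tess]
9. Boatman goes to the right bank with Cato.  [the left bank: — | the right bank: Alma, Cato, Noor, Rhea, Tess]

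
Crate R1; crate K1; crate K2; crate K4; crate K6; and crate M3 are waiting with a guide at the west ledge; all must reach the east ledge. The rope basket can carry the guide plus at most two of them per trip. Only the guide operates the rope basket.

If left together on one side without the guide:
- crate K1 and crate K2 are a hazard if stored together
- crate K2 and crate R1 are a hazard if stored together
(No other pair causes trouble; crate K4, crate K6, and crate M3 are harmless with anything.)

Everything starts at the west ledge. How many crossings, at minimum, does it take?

Counting alone: the guide can take at most 2 across per trip to the east ledge, so moving all 6 needs at least 3 loaded trips out, with a return between consecutive ones — at least 5 crossings.
The plan below uses exactly 5 crossings, so it is optimal:
1. Guide goes to the east ledge with crate K1 and crate R1.  [the west ledge: crate K2, crate K4, crate K6, crate M3 | the east ledge: crate K1, crate R1]
2. Guide goes back to the west ledge alone.  [the west ledge: crate K2, crate K4, crate K6, crate M3 | the east ledge: crate K1, crate R1]
3. Guide goes to the east ledge with crate K4 and crate K6.  [the west ledge: crate K2, crate M3 | the east ledge: crate K1, crate K4, crate K6, crate R1]
4. Guide goes back to the west ledge alone.  [the west ledge: crate K2, crate M3 | the east ledge: crate K1, crate K4, crate K6, crate R1]
5. Guide goes to the east ledge with crate K2 and crate M3.  [the west ledge: — | the east ledge: crate K1, crate K2, crate K4, crate K6, crate M3, crate R1]

5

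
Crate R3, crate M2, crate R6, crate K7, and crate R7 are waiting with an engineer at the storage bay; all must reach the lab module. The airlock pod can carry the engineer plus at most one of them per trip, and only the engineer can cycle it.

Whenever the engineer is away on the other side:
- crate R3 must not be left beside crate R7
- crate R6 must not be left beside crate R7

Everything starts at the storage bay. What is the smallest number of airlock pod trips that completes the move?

11

Counting alone: the engineer can take at most 1 across per trip to the lab module, so moving all 5 needs at least 5 loaded trips out, with a return between consecutive ones — at least 9 crossings.
The safety rule pushes this higher. Following every safe sequence of crossings, the most of the 5 that can be at the lab module as the airlock pod arrives there on crossing 9 is 4 — never all 5.
So no plan with fewer than 11 crossings exists, and this one achieves 11:
1. Engineer goes to the lab module with crate R7.
2. Engineer goes back to the storage bay alone.
3. Engineer goes to the lab module with crate R3.
4. Engineer goes back to the storage bay with crate R7.
5. Engineer goes to the lab module with crate R6.
6. Engineer goes back to the storage bay alone.
7. Engineer goes to the lab module with crate M2.
8. Engineer goes back to the storage bay alone.
9. Engineer goes to the lab module with crate K7.
10. Engineer goes back to the storage bay alone.
11. Engineer goes to the lab module with crate R7.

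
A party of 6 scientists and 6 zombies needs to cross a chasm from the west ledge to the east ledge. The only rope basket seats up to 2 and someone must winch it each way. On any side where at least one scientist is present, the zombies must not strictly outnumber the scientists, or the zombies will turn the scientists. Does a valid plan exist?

Following every safe sequence of crossings from the start, the most of the 12 that can be at the east ledge as the rope basket arrives there on crossings 1, 3, 5, 7, 9 is 2, 3, 4, 5, 6 respectively; the best ever achieved is 6 of 12.
From crossing 11 on, no configuration arises that was not already reachable earlier: only 15 distinct safe configurations (who is on which side, and where the rope basket is) can ever be reached, none of them has everyone across, and every continuation just revisits them. They are: 0 scientists + 0 zombies across (rope basket back at the start); 0 scientists + 1 zombie across (rope basket there); 0 scientists + 1 zombie across (rope basket back at the start); 0 scientists + 2 zombies across (rope basket there); 0 scientists + 2 zombies across (rope basket back at the start); 0 scientists + 3 zombies across (rope basket there); 0 scientists + 3 zombies across (rope basket back at the start); 0 scientists + 4 zombies across (rope basket there); 0 scientists + 4 zombies across (rope basket back at the start); 0 scientists + 5 zombies across (rope basket there); 0 scientists + 5 zombies across (rope basket back at the start); 0 scientists + 6 zombies across (rope basket there); 1 scientist + 1 zombie across (rope basket there); 1 scientist + 1 zombie across (rope basket back at the start); 2 scientists + 2 zombies across (rope basket there). So no valid plan exists.

No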